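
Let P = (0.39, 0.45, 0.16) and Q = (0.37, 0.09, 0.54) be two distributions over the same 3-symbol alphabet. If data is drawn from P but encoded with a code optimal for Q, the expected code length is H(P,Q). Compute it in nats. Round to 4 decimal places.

1.5699 nats

H(P,Q) = −Σ p·ln q.
  −0.39·ln(0.37) = 0.38776
  −0.45·ln(0.09) = 1.08358
  −0.16·ln(0.54) = 0.09859
H(P,Q) = 1.5699 nats.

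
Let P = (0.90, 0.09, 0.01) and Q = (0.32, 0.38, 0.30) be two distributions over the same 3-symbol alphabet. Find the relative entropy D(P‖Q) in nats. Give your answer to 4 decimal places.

0.7670 nats

D(P‖Q) = Σ p·ln(p/q).
  0.90·ln(0.90/0.32) = 0.93067
  0.09·ln(0.09/0.38) = -0.12963
  0.01·ln(0.01/0.30) = -0.03401
D(P‖Q) = 0.7670 nats.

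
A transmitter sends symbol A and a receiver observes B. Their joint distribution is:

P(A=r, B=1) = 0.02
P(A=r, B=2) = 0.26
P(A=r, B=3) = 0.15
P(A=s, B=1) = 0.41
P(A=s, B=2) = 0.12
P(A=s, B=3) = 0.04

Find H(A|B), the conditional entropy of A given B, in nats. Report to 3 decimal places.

0.416 nats

Marginals: p(A) = (0.4300, 0.5700), p(B) = (0.4300, 0.3800, 0.1900).
H(A|B) = Σ p(B) · H(A|B=·).
  B=1: p=0.4300, H(A|B=1) = 0.1881
  B=2: p=0.3800, H(A|B=2) = 0.6237
  B=3: p=0.1900, H(A|B=3) = 0.5147
Weighted sum = 0.416 nats.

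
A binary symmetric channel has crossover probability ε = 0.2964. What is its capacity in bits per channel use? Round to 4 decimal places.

Binary symmetric channel: C = 1 − h₂(ε) where h₂ is the binary entropy function.
h₂(0.2964) = −0.2964·log₂0.2964 − 0.7036·log₂0.7036 = 0.8768.
C = 1 − 0.8768 = 0.1232 bits per channel use.

0.1232 bits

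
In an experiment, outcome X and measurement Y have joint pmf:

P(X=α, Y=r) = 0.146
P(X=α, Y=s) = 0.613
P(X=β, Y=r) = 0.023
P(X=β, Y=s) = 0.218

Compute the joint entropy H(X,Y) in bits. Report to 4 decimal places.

H(X,Y) = −Σ p(x,y)·log₂ p(x,y) over all 4 cells.
  cell (α,r): −0.146·log₂0.146 = 0.40529
  cell (α,s): −0.613·log₂0.613 = 0.43280
  cell (β,r): −0.023·log₂0.023 = 0.12517
  cell (β,s): −0.218·log₂0.218 = 0.47908
Sum = 1.4423 bits.

1.4423 bits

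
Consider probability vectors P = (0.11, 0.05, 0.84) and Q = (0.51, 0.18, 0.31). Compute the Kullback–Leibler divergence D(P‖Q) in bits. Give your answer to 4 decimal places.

0.8722 bits

D(P‖Q) = Σ p·log₂(p/q).
  0.11·log₂(0.11/0.51) = -0.24343
  0.05·log₂(0.05/0.18) = -0.09240
  0.84·log₂(0.84/0.31) = 1.20802
D(P‖Q) = 0.8722 bits.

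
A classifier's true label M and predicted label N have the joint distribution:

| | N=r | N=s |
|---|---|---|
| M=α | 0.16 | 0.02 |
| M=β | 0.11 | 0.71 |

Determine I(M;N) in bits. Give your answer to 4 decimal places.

0.2845 bits

Marginals: p(M) = (0.1800, 0.8200), p(N) = (0.2700, 0.7300).
I(M;N) = Σ p(x,y)·log₂[p(x,y)/(p(x)p(y))].
  (α,r): 0.16·log₂(3.2922) = 0.27505
  (α,s): 0.02·log₂(0.1522) = -0.05432
  (β,r): 0.11·log₂(0.4968) = -0.11101
  (β,s): 0.71·log₂(1.1861) = 0.17482
Sum = 0.2845 bits.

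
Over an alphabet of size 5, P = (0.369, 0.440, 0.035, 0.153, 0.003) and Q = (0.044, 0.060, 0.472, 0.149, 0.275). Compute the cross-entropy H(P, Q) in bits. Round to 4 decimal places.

H(P,Q) = −Σ p·log₂ q.
  −0.369·log₂(0.044) = 1.66284
  −0.440·log₂(0.060) = 1.78591
  −0.035·log₂(0.472) = 0.03791
  −0.153·log₂(0.149) = 0.42023
  −0.003·log₂(0.275) = 0.00559
H(P,Q) = 3.9125 bits.

3.9125 bits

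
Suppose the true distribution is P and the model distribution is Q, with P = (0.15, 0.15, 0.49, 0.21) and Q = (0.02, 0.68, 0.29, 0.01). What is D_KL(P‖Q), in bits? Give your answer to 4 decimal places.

D(P‖Q) = Σ p·log₂(p/q).
  0.15·log₂(0.15/0.02) = 0.43603
  0.15·log₂(0.15/0.68) = -0.32709
  0.49·log₂(0.49/0.29) = 0.37080
  0.21·log₂(0.21/0.01) = 0.92239
D(P‖Q) = 1.4021 bits.

1.4021 bits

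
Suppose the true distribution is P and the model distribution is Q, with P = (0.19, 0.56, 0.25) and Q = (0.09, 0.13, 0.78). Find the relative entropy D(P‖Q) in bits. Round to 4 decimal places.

0.9743 bits

D(P‖Q) = Σ p·log₂(p/q).
  0.19·log₂(0.19/0.09) = 0.20482
  0.56·log₂(0.56/0.13) = 1.17987
  0.25·log₂(0.25/0.78) = -0.41039
D(P‖Q) = 0.9743 bits.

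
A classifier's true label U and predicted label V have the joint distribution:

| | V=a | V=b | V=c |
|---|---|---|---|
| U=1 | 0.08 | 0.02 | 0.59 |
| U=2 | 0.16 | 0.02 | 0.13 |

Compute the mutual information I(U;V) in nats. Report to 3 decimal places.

0.099 nats

Marginals: p(U) = (0.6900, 0.3100), p(V) = (0.2400, 0.0400, 0.7200).
I(U;V) = H(U) + H(V) − H(U,V).
H(U) = 0.6191, H(V) = 0.7078, H(U,V) = 1.2283.
I(U;V) = 0.6191 + 0.7078 − 1.2283 = 0.099 nats.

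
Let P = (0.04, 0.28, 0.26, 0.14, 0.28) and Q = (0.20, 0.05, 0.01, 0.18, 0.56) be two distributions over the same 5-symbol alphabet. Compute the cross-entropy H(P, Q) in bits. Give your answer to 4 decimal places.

H(P,Q) = −Σ p·log₂ q.
  −0.04·log₂(0.20) = 0.09288
  −0.28·log₂(0.05) = 1.21014
  −0.26·log₂(0.01) = 1.72740
  −0.14·log₂(0.18) = 0.34635
  −0.28·log₂(0.56) = 0.23422
H(P,Q) = 3.6110 bits.

3.6110 bits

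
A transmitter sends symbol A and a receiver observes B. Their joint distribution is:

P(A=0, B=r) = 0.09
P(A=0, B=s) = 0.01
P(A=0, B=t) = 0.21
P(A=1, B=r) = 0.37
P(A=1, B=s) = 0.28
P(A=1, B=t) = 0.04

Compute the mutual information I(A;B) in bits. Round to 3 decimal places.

0.344 bits

Marginals: p(A) = (0.3100, 0.6900), p(B) = (0.4600, 0.2900, 0.2500).
I(A;B) = H(A) + H(B) − H(A,B).
H(A) = 0.8932, H(B) = 1.5332, H(A,B) = 2.0826.
I(A;B) = 0.8932 + 1.5332 − 2.0826 = 0.344 bits.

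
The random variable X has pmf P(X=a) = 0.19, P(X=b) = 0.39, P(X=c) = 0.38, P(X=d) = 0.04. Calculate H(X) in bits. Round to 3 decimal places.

H(X) = −Σ p·log₂ p.
  −(0.19)·log₂(0.19) = 0.4552
  −(0.39)·log₂(0.39) = 0.5298
  −(0.38)·log₂(0.38) = 0.5305
  −(0.04)·log₂(0.04) = 0.1858
Sum: 0.4552 + 0.5298 + 0.5305 + 0.1858 = 1.701 bits.

1.701 bits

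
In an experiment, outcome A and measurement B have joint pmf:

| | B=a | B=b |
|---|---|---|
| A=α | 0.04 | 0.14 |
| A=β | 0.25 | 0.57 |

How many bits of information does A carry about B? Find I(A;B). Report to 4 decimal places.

0.0037 bits

Marginals: p(A) = (0.1800, 0.8200), p(B) = (0.2900, 0.7100).
I(A;B) = Σ p(x,y)·log₂[p(x,y)/(p(x)p(y))].
  (α,a): 0.04·log₂(0.7663) = -0.01536
  (α,b): 0.14·log₂(1.0955) = 0.01842
  (β,a): 0.25·log₂(1.0513) = 0.01804
  (β,b): 0.57·log₂(0.9790) = -0.01742
Sum = 0.0037 bits.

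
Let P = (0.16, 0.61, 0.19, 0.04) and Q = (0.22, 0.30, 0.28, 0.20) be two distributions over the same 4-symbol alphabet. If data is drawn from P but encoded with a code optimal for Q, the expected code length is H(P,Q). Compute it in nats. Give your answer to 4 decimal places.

1.2829 nats

H(P,Q) = −Σ p·ln q.
  −0.16·ln(0.22) = 0.24226
  −0.61·ln(0.30) = 0.73442
  −0.19·ln(0.28) = 0.24186
  −0.04·ln(0.20) = 0.06438
H(P,Q) = 1.2829 nats.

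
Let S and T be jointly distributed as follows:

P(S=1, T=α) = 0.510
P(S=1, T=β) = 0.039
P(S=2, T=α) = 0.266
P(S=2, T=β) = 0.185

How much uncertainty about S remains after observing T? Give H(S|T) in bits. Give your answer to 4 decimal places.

Marginals: p(S) = (0.5490, 0.4510), p(T) = (0.7760, 0.2240).
H(S|T) = Σ p(T) · H(S|T=·).
  T=α: p=0.7760, H(S|T=α) = 0.9275
  T=β: p=0.2240, H(S|T=β) = 0.6670
Weighted sum = 0.8691 bits.

0.8691 bits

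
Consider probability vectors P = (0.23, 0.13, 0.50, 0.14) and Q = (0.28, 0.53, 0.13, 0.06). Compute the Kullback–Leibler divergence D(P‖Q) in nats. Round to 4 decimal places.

D(P‖Q) = Σ p·ln(p/q).
  0.23·ln(0.23/0.28) = -0.04524
  0.13·ln(0.13/0.53) = -0.18269
  0.50·ln(0.50/0.13) = 0.67354
  0.14·ln(0.14/0.06) = 0.11862
D(P‖Q) = 0.5642 nats.

0.5642 nats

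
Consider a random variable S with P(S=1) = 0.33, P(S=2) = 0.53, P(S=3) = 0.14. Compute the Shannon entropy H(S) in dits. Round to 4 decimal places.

0.4246 dits

H(S) = −Σ p·log₁₀ p.
  −(0.33)·log₁₀(0.33) = 0.15889
  −(0.53)·log₁₀(0.53) = 0.14613
  −(0.14)·log₁₀(0.14) = 0.11954
Sum: 0.15889 + 0.14613 + 0.11954 = 0.4246 dits.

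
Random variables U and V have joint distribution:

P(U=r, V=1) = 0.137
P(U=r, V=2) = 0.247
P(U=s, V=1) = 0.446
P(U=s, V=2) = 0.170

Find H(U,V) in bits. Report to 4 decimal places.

1.8453 bits

H(U,V) = −Σ p(x,y)·log₂ p(x,y) over all 4 cells.
  cell (r,1): −0.137·log₂0.137 = 0.39288
  cell (r,2): −0.247·log₂0.247 = 0.49830
  cell (s,1): −0.446·log₂0.446 = 0.51954
  cell (s,2): −0.170·log₂0.170 = 0.43459
Sum = 1.8453 bits.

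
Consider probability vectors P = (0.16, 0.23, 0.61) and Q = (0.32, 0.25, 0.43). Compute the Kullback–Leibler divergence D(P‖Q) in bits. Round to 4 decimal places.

0.1201 bits

D(P‖Q) = Σ p·log₂(p/q).
  0.16·log₂(0.16/0.32) = -0.16000
  0.23·log₂(0.23/0.25) = -0.02767
  0.61·log₂(0.61/0.43) = 0.30773
D(P‖Q) = 0.1201 bits.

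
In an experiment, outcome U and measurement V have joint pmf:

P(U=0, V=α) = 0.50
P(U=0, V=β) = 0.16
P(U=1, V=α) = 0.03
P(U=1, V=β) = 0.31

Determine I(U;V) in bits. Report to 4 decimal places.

0.3236 bits

Marginals: p(U) = (0.6600, 0.3400), p(V) = (0.5300, 0.4700).
I(U;V) = Σ p(x,y)·log₂[p(x,y)/(p(x)p(y))].
  (0,α): 0.50·log₂(1.4294) = 0.25770
  (0,β): 0.16·log₂(0.5158) = -0.15282
  (1,α): 0.03·log₂(0.1665) = -0.07760
  (1,β): 0.31·log₂(1.9399) = 0.29636
Sum = 0.3236 bits.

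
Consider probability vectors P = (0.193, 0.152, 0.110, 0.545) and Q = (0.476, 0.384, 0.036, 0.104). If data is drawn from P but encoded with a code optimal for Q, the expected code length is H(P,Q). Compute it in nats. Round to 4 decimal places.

H(P,Q) = −Σ p·ln q.
  −0.193·ln(0.476) = 0.14327
  −0.152·ln(0.384) = 0.14548
  −0.110·ln(0.036) = 0.36567
  −0.545·ln(0.104) = 1.23353
H(P,Q) = 1.8880 nats.

1.8880 nats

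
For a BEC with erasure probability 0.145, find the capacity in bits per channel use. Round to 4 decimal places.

0.8550 bits

Binary erasure channel: capacity C = 1 − ε.
C = 1 − 0.145 = 0.8550 bits per channel use.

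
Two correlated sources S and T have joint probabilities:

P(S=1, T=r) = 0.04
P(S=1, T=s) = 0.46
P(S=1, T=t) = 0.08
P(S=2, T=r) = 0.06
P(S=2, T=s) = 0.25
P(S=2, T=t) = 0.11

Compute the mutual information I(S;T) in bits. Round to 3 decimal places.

0.033 bits

Marginals: p(S) = (0.5800, 0.4200), p(T) = (0.1000, 0.7100, 0.1900).
I(S;T) = H(S) + H(T) − H(S,T).
H(S) = 0.9815, H(T) = 1.1382, H(S,T) = 2.0864.
I(S;T) = 0.9815 + 1.1382 − 2.0864 = 0.033 bits.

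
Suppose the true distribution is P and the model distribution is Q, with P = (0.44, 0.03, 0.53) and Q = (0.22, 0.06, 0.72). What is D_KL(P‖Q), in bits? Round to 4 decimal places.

D(P‖Q) = Σ p·log₂(p/q).
  0.44·log₂(0.44/0.22) = 0.44000
  0.03·log₂(0.03/0.06) = -0.03000
  0.53·log₂(0.53/0.72) = -0.23426
D(P‖Q) = 0.1757 bits.

0.1757 bits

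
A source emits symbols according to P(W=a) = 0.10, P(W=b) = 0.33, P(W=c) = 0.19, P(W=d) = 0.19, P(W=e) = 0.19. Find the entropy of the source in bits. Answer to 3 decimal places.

2.226 bits

H(W) = −Σ p·log₂ p.
  −(0.10)·log₂(0.10) = 0.3322
  −(0.33)·log₂(0.33) = 0.5278
  −(0.19)·log₂(0.19) = 0.4552
  −(0.19)·log₂(0.19) = 0.4552
  −(0.19)·log₂(0.19) = 0.4552
Sum: 0.3322 + 0.5278 + 0.4552 + 0.4552 + 0.4552 = 2.226 bits.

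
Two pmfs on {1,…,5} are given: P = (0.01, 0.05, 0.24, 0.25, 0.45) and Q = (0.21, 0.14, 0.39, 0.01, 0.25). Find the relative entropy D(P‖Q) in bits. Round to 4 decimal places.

1.2563 bits

D(P‖Q) = Σ p·log₂(p/q).
  0.01·log₂(0.01/0.21) = -0.04392
  0.05·log₂(0.05/0.14) = -0.07427
  0.24·log₂(0.24/0.39) = -0.16811
  0.25·log₂(0.25/0.01) = 1.16096
  0.45·log₂(0.45/0.25) = 0.38160
D(P‖Q) = 1.2563 bits.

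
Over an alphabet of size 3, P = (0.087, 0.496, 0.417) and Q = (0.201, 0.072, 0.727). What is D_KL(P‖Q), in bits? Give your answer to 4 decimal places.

0.9415 bits

D(P‖Q) = Σ p·log₂(p/q).
  0.087·log₂(0.087/0.201) = -0.10511
  0.496·log₂(0.496/0.072) = 1.38100
  0.417·log₂(0.417/0.727) = -0.33440
D(P‖Q) = 0.9415 bits.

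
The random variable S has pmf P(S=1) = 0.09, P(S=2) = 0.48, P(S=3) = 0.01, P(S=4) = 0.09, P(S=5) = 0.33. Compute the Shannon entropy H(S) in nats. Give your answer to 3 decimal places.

1.198 nats

H(S) = −Σ p·ln p.
  −(0.09)·ln(0.09) = 0.2167
  −(0.48)·ln(0.48) = 0.3523
  −(0.01)·ln(0.01) = 0.0461
  −(0.09)·ln(0.09) = 0.2167
  −(0.33)·ln(0.33) = 0.3659
Sum: 0.2167 + 0.3523 + 0.0461 + 0.2167 + 0.3659 = 1.198 nats.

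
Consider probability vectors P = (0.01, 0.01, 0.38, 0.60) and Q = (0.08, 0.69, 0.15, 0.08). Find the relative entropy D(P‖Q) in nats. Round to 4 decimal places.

1.4990 nats

D(P‖Q) = Σ p·ln(p/q).
  0.01·ln(0.01/0.08) = -0.02079
  0.01·ln(0.01/0.69) = -0.04234
  0.38·ln(0.38/0.15) = 0.35322
  0.60·ln(0.60/0.08) = 1.20894
D(P‖Q) = 1.4990 nats.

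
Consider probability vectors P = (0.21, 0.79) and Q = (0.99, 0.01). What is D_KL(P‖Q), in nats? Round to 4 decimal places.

3.1262 nats

D(P‖Q) = Σ p·ln(p/q).
  0.21·ln(0.21/0.99) = -0.32563
  0.79·ln(0.79/0.01) = 3.45186
D(P‖Q) = 3.1262 nats.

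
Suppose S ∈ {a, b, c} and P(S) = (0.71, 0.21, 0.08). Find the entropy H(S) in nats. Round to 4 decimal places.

0.7730 nats

H(S) = −Σ p·ln p.
  −(0.71)·ln(0.71) = 0.24317
  −(0.21)·ln(0.21) = 0.32774
  −(0.08)·ln(0.08) = 0.20206
Sum: 0.24317 + 0.32774 + 0.20206 = 0.7730 nats.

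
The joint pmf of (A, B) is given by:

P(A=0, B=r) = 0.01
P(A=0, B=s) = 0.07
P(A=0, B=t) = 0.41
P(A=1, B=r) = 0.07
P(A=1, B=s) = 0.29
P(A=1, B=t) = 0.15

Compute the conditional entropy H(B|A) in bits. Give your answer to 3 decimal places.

1.060 bits

Marginals: p(A) = (0.4900, 0.5100), p(B) = (0.0800, 0.3600, 0.5600).
H(B|A) = Σ p(A) · H(B|A=·).
  A=0: p=0.4900, H(B|A=0) = 0.7308
  A=1: p=0.5100, H(B|A=1) = 1.3756
Weighted sum = 1.060 bits.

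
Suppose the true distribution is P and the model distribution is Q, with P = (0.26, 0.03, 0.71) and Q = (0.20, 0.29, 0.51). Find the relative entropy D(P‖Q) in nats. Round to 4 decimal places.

0.2351 nats

D(P‖Q) = Σ p·ln(p/q).
  0.26·ln(0.26/0.20) = 0.06821
  0.03·ln(0.03/0.29) = -0.06806
  0.71·ln(0.71/0.51) = 0.23491
D(P‖Q) = 0.2351 nats.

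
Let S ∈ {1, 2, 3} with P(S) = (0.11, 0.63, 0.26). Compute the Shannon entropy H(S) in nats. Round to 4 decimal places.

H(S) = −Σ p·ln p.
  −(0.11)·ln(0.11) = 0.24280
  −(0.63)·ln(0.63) = 0.29108
  −(0.26)·ln(0.26) = 0.35024
Sum: 0.24280 + 0.29108 + 0.35024 = 0.8841 nats.

0.8841 nats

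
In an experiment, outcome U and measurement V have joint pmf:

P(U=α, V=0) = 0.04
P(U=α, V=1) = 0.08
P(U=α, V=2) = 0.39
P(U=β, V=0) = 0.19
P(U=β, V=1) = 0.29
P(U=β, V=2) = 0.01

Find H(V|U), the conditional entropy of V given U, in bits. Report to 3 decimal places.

Chain rule: H(V|U) = H(U,V) − H(U).
Marginals: p(U) = (0.5100, 0.4900), p(V) = (0.2300, 0.3700, 0.4000).
H(U,V) = 2.0466 bits; H(U) = 0.9997 bits.
H(V|U) = 2.0466 − 0.9997 = 1.047 bits.

1.047 bits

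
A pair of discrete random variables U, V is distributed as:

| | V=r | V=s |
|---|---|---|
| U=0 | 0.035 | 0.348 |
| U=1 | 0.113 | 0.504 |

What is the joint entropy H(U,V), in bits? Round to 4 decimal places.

H(U,V) = −Σ p(x,y)·log₂ p(x,y) over all 4 cells.
  cell (0,r): −0.035·log₂0.035 = 0.16928
  cell (0,s): −0.348·log₂0.348 = 0.52995
  cell (1,r): −0.113·log₂0.113 = 0.35545
  cell (1,s): −0.504·log₂0.504 = 0.49821
Sum = 1.5529 bits.

1.5529 bits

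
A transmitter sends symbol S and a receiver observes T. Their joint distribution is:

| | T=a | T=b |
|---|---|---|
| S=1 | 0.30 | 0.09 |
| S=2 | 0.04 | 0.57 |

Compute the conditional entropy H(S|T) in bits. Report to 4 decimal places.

0.5569 bits

Marginals: p(S) = (0.3900, 0.6100), p(T) = (0.3400, 0.6600).
H(S|T) = Σ p(T) · H(S|T=·).
  T=a: p=0.3400, H(S|T=a) = 0.5226
  T=b: p=0.6600, H(S|T=b) = 0.5746
Weighted sum = 0.5569 bits.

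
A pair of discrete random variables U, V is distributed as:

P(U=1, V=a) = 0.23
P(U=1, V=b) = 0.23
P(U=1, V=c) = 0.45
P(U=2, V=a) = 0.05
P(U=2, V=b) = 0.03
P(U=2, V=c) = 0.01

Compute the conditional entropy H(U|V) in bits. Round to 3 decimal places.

0.393 bits

Marginals: p(U) = (0.9100, 0.0900), p(V) = (0.2800, 0.2600, 0.4600).
H(U|V) = Σ p(V) · H(U|V=·).
  V=a: p=0.2800, H(U|V=a) = 0.6769
  V=b: p=0.2600, H(U|V=b) = 0.5159
  V=c: p=0.4600, H(U|V=c) = 0.1511
Weighted sum = 0.393 bits.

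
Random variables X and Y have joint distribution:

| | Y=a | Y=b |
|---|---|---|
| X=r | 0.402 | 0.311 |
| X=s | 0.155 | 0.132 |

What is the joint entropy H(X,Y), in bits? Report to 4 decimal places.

H(X,Y) = −Σ p(x,y)·log₂ p(x,y) over all 4 cells.
  cell (r,a): −0.402·log₂0.402 = 0.52852
  cell (r,b): −0.311·log₂0.311 = 0.52404
  cell (s,a): −0.155·log₂0.155 = 0.41690
  cell (s,b): −0.132·log₂0.132 = 0.38562
Sum = 1.8551 bits.

1.8551 bits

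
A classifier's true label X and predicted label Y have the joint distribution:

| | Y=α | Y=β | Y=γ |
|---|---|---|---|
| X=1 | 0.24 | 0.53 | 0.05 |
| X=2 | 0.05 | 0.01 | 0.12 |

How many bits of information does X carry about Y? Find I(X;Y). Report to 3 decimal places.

Marginals: p(X) = (0.8200, 0.1800), p(Y) = (0.2900, 0.5400, 0.1700).
I(X;Y) = Σ p(x,y)·log₂[p(x,y)/(p(x)p(y))].
  (1,α): 0.24·log₂(1.0093) = 0.0032
  (1,β): 0.53·log₂(1.1969) = 0.1374
  (1,γ): 0.05·log₂(0.3587) = -0.0740
  (2,α): 0.05·log₂(0.9579) = -0.0031
  (2,β): 0.01·log₂(0.1029) = -0.0328
  (2,γ): 0.12·log₂(3.9216) = 0.2366
Sum = 0.267 bits.

0.267 bits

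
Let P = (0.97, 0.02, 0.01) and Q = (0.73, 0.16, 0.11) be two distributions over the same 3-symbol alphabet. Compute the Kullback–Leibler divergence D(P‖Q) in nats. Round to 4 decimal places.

D(P‖Q) = Σ p·ln(p/q).
  0.97·ln(0.97/0.73) = 0.27572
  0.02·ln(0.02/0.16) = -0.04159
  0.01·ln(0.01/0.11) = -0.02398
D(P‖Q) = 0.2102 nats.

0.2102 nats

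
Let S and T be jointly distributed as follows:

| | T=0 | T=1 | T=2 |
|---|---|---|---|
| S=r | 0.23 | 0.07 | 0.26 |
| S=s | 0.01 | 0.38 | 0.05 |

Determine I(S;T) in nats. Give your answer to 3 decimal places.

0.313 nats

Marginals: p(S) = (0.5600, 0.4400), p(T) = (0.2400, 0.4500, 0.3100).
I(S;T) = H(S) + H(T) − H(S,T).
H(S) = 0.6859, H(T) = 1.0649, H(S,T) = 1.4379.
I(S;T) = 0.6859 + 1.0649 − 1.4379 = 0.313 nats.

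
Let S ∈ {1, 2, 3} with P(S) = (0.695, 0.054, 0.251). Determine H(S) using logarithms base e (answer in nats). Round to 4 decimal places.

0.7574 nats

H(S) = −Σ p·ln p.
  −(0.695)·ln(0.695) = 0.25287
  −(0.054)·ln(0.054) = 0.15761
  −(0.251)·ln(0.251) = 0.34696
Sum: 0.25287 + 0.15761 + 0.34696 = 0.7574 nats.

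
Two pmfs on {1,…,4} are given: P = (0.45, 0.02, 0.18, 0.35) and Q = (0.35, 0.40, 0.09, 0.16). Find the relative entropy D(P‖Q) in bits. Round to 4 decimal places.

0.6520 bits

D(P‖Q) = Σ p·log₂(p/q).
  0.45·log₂(0.45/0.35) = 0.16316
  0.02·log₂(0.02/0.40) = -0.08644
  0.18·log₂(0.18/0.09) = 0.18000
  0.35·log₂(0.35/0.16) = 0.39525
D(P‖Q) = 0.6520 bits.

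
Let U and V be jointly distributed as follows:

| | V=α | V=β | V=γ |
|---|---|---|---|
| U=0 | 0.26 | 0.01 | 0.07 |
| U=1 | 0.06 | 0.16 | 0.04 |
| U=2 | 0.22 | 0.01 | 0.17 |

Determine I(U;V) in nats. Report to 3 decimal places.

Marginals: p(U) = (0.3400, 0.2600, 0.4000), p(V) = (0.5400, 0.1800, 0.2800).
I(U;V) = Σ p(x,y)·ln[p(x,y)/(p(x)p(y))].
  (0,α): 0.26·ln(1.4161) = 0.0905
  (0,β): 0.01·ln(0.1634) = -0.0181
  (0,γ): 0.07·ln(0.7353) = -0.0215
  (1,α): 0.06·ln(0.4274) = -0.0510
  (1,β): 0.16·ln(3.4188) = 0.1967
  (1,γ): 0.04·ln(0.5495) = -0.0240
  (2,α): 0.22·ln(1.0185) = 0.0040
  (2,β): 0.01·ln(0.1389) = -0.0197
  (2,γ): 0.17·ln(1.5179) = 0.0709
Sum = 0.228 nats.

0.228 nats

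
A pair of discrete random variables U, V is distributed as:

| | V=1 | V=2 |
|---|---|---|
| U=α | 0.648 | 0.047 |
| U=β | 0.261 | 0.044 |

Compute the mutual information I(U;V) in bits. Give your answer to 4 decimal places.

Marginals: p(U) = (0.6950, 0.3050), p(V) = (0.9090, 0.0910).
I(U;V) = Σ p(x,y)·log₂[p(x,y)/(p(x)p(y))].
  (α,1): 0.648·log₂(1.0257) = 0.02374
  (α,2): 0.047·log₂(0.7431) = -0.02013
  (β,1): 0.261·log₂(0.9414) = -0.02274
  (β,2): 0.044·log₂(1.5853) = 0.02925
Sum = 0.0101 bits.

0.0101 bits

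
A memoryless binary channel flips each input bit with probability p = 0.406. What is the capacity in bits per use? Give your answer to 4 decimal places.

Binary symmetric channel: C = 1 − h₂(ε) where h₂ is the binary entropy function.
h₂(0.406) = −0.406·log₂0.406 − 0.594·log₂0.594 = 0.9744.
C = 1 − 0.9744 = 0.0256 bits per channel use.

0.0256 bits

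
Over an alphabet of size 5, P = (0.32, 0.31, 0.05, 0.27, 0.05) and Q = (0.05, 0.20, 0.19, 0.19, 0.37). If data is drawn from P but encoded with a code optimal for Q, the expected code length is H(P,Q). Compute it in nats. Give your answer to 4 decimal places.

H(P,Q) = −Σ p·ln q.
  −0.32·ln(0.05) = 0.95863
  −0.31·ln(0.20) = 0.49893
  −0.05·ln(0.19) = 0.08304
  −0.27·ln(0.19) = 0.44840
  −0.05·ln(0.37) = 0.04971
H(P,Q) = 2.0387 nats.

2.0387 nats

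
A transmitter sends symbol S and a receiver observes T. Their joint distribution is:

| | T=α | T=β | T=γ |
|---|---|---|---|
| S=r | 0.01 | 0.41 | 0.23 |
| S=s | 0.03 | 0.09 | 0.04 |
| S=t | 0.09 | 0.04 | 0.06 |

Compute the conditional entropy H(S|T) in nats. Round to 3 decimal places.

0.751 nats

Marginals: p(S) = (0.6500, 0.1600, 0.1900), p(T) = (0.1300, 0.5400, 0.3300).
H(S|T) = Σ p(T) · H(S|T=·).
  T=α: p=0.1300, H(S|T=α) = 0.7903
  T=β: p=0.5400, H(S|T=β) = 0.7005
  T=γ: p=0.3300, H(S|T=γ) = 0.8174
Weighted sum = 0.751 nats.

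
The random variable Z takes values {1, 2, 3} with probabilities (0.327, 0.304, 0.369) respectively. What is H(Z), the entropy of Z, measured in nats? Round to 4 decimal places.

H(Z) = −Σ p·ln p.
  −(0.327)·ln(0.327) = 0.36552
  −(0.304)·ln(0.304) = 0.36198
  −(0.369)·ln(0.369) = 0.36788
Sum: 0.36552 + 0.36198 + 0.36788 = 1.0954 nats.

1.0954 nats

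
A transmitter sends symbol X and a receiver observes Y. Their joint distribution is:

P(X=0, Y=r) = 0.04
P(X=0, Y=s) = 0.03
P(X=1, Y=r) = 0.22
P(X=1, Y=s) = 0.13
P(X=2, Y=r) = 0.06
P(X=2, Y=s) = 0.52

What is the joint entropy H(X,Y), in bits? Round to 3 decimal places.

1.935 bits

H(X,Y) = −Σ p(x,y)·log₂ p(x,y) over all 6 cells.
  cell (0,r): −0.04·log₂0.04 = 0.1858
  cell (0,s): −0.03·log₂0.03 = 0.1518
  cell (1,r): −0.22·log₂0.22 = 0.4806
  cell (1,s): −0.13·log₂0.13 = 0.3826
  cell (2,r): −0.06·log₂0.06 = 0.2435
  cell (2,s): −0.52·log₂0.52 = 0.4906
Sum = 1.935 bits.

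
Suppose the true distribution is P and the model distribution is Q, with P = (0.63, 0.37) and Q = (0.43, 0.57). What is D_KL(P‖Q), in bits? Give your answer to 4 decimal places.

0.1165 bits

D(P‖Q) = Σ p·log₂(p/q).
  0.63·log₂(0.63/0.43) = 0.34714
  0.37·log₂(0.37/0.57) = -0.23067
D(P‖Q) = 0.1165 bits.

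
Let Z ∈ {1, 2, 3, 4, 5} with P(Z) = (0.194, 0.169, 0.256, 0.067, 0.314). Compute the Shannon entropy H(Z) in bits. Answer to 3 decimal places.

H(Z) = −Σ p·log₂ p.
  −(0.194)·log₂(0.194) = 0.4590
  −(0.169)·log₂(0.169) = 0.4335
  −(0.256)·log₂(0.256) = 0.5032
  −(0.067)·log₂(0.067) = 0.2613
  −(0.314)·log₂(0.314) = 0.5247
Sum: 0.4590 + 0.4335 + 0.5032 + 0.2613 + 0.5247 = 2.182 bits.

2.182 bits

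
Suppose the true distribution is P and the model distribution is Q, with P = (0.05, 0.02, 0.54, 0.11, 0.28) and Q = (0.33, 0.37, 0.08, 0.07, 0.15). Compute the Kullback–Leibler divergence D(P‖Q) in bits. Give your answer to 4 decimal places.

1.5912 bits

D(P‖Q) = Σ p·log₂(p/q).
  0.05·log₂(0.05/0.33) = -0.13612
  0.02·log₂(0.02/0.37) = -0.08419
  0.54·log₂(0.54/0.08) = 1.48764
  0.11·log₂(0.11/0.07) = 0.07173
  0.28·log₂(0.28/0.15) = 0.25213
D(P‖Q) = 1.5912 bits.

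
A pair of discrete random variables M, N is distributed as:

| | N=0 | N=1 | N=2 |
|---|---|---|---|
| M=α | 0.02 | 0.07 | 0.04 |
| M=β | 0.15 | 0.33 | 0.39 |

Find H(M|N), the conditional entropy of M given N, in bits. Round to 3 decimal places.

0.548 bits

Marginals: p(M) = (0.1300, 0.8700), p(N) = (0.1700, 0.4000, 0.4300).
H(M|N) = Σ p(N) · H(M|N=·).
  N=0: p=0.1700, H(M|N=0) = 0.5226
  N=1: p=0.4000, H(M|N=1) = 0.6690
  N=2: p=0.4300, H(M|N=2) = 0.4465
Weighted sum = 0.548 bits.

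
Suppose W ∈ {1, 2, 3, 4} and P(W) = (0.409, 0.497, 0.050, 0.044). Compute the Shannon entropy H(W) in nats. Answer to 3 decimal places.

H(W) = −Σ p·ln p.
  −(0.409)·ln(0.409) = 0.3657
  −(0.497)·ln(0.497) = 0.3475
  −(0.050)·ln(0.050) = 0.1498
  −(0.044)·ln(0.044) = 0.1374
Sum: 0.3657 + 0.3475 + 0.1498 + 0.1374 = 1.000 nats.

1.000 nats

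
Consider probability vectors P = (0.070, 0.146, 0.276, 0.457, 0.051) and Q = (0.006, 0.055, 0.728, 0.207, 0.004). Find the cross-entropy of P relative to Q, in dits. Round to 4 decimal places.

H(P,Q) = −Σ p·log₁₀ q.
  −0.070·log₁₀(0.006) = 0.15553
  −0.146·log₁₀(0.055) = 0.18391
  −0.276·log₁₀(0.728) = 0.03805
  −0.457·log₁₀(0.207) = 0.31260
  −0.051·log₁₀(0.004) = 0.12229
H(P,Q) = 0.8124 dits.

0.8124 dits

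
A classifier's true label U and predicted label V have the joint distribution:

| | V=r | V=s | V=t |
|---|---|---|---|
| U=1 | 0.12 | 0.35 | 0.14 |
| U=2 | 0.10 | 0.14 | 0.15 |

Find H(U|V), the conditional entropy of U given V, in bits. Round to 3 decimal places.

Chain rule: H(U|V) = H(U,V) − H(V).
Marginals: p(U) = (0.6100, 0.3900), p(V) = (0.2200, 0.4900, 0.2900).
H(U,V) = 2.4341 bits; H(V) = 1.5028 bits.
H(U|V) = 2.4341 − 1.5028 = 0.931 bits.

0.931 bits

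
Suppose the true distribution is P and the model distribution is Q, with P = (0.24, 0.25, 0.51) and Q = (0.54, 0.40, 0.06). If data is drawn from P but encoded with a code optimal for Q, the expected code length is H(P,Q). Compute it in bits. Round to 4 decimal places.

H(P,Q) = −Σ p·log₂ q.
  −0.24·log₂(0.54) = 0.21335
  −0.25·log₂(0.40) = 0.33048
  −0.51·log₂(0.06) = 2.07004
H(P,Q) = 2.6139 bits.

2.6139 bits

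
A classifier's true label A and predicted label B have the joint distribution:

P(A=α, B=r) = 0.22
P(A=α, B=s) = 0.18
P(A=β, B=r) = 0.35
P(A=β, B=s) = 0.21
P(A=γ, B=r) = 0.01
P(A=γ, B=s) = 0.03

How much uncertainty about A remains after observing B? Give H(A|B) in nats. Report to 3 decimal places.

0.808 nats

Chain rule: H(A|B) = H(A,B) − H(B).
Marginals: p(A) = (0.4000, 0.5600, 0.0400), p(B) = (0.5800, 0.4200).
H(A,B) = 1.4882 nats; H(B) = 0.6803 nats.
H(A|B) = 1.4882 − 0.6803 = 0.808 nats.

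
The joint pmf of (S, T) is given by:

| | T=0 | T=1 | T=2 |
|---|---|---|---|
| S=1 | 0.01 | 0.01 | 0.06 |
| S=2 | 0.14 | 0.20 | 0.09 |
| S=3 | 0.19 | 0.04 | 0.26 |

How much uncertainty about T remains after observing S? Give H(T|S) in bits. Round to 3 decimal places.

1.377 bits

Chain rule: H(T|S) = H(S,T) − H(S).
Marginals: p(S) = (0.0800, 0.4300, 0.4900), p(T) = (0.3400, 0.2500, 0.4100).
H(S,T) = 2.6968 bits; H(S) = 1.3194 bits.
H(T|S) = 2.6968 − 1.3194 = 1.377 bits.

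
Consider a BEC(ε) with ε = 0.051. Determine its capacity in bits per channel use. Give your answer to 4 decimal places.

0.9490 bits

Binary erasure channel: capacity C = 1 − ε.
C = 1 − 0.051 = 0.9490 bits per channel use.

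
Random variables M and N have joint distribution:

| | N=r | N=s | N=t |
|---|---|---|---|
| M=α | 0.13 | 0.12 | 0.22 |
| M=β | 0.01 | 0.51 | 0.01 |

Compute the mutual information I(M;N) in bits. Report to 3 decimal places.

0.444 bits

Marginals: p(M) = (0.4700, 0.5300), p(N) = (0.1400, 0.6300, 0.2300).
I(M;N) = Σ p(x,y)·log₂[p(x,y)/(p(x)p(y))].
  (α,r): 0.13·log₂(1.9757) = 0.1277
  (α,s): 0.12·log₂(0.4053) = -0.1564
  (α,t): 0.22·log₂(2.0352) = 0.2255
  (β,r): 0.01·log₂(0.1348) = -0.0289
  (β,s): 0.51·log₂(1.5274) = 0.3117
  (β,t): 0.01·log₂(0.0820) = -0.0361
Sum = 0.444 bits.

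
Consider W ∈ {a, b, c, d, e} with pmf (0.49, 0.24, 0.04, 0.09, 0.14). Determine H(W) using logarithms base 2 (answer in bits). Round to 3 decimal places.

H(W) = −Σ p·log₂ p.
  −(0.49)·log₂(0.49) = 0.5043
  −(0.24)·log₂(0.24) = 0.4941
  −(0.04)·log₂(0.04) = 0.1858
  −(0.09)·log₂(0.09) = 0.3127
  −(0.14)·log₂(0.14) = 0.3971
Sum: 0.5043 + 0.4941 + 0.1858 + 0.3127 + 0.3971 = 1.894 bits.

1.894 bits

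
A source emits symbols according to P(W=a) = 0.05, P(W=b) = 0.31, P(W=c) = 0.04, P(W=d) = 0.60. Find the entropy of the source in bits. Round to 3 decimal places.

H(W) = −Σ p·log₂ p.
  −(0.05)·log₂(0.05) = 0.2161
  −(0.31)·log₂(0.31) = 0.5238
  −(0.04)·log₂(0.04) = 0.1858
  −(0.60)·log₂(0.60) = 0.4422
Sum: 0.2161 + 0.5238 + 0.1858 + 0.4422 = 1.368 bits.

1.368 bits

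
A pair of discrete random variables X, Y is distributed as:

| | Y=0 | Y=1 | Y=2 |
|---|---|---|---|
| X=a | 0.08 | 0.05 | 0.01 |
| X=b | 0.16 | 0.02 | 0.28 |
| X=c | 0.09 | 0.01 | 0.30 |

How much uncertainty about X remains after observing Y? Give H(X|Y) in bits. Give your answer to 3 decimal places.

Marginals: p(X) = (0.1400, 0.4600, 0.4000), p(Y) = (0.3300, 0.0800, 0.5900).
H(X|Y) = Σ p(Y) · H(X|Y=·).
  Y=0: p=0.3300, H(X|Y=0) = 1.5132
  Y=1: p=0.0800, H(X|Y=1) = 1.2988
  Y=2: p=0.5900, H(X|Y=2) = 1.1062
Weighted sum = 1.256 bits.

1.256 bits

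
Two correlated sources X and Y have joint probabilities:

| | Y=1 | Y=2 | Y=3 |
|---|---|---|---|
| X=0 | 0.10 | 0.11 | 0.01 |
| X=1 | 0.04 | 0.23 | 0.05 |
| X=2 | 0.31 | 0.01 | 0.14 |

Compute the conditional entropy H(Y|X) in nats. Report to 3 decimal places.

0.765 nats

Chain rule: H(Y|X) = H(X,Y) − H(X).
Marginals: p(X) = (0.2200, 0.3200, 0.4600), p(Y) = (0.4500, 0.3500, 0.2000).
H(X,Y) = 1.8201 nats; H(X) = 1.0549 nats.
H(Y|X) = 1.8201 − 1.0549 = 0.765 nats.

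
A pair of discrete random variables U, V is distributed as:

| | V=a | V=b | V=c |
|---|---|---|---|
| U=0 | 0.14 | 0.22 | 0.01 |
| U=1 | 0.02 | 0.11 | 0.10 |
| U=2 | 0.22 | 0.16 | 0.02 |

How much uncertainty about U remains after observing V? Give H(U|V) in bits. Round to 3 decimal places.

Chain rule: H(U|V) = H(U,V) − H(V).
Marginals: p(U) = (0.3700, 0.2300, 0.4000), p(V) = (0.3800, 0.4900, 0.1300).
H(U,V) = 2.7559 bits; H(V) = 1.4174 bits.
H(U|V) = 2.7559 − 1.4174 = 1.339 bits.

1.339 bits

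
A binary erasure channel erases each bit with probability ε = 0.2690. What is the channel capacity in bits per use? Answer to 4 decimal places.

Binary erasure channel: capacity C = 1 − ε.
C = 1 − 0.2690 = 0.7310 bits per channel use.

0.7310 bits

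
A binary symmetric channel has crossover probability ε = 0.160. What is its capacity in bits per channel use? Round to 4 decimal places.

Binary symmetric channel: C = 1 − h₂(ε) where h₂ is the binary entropy function.
h₂(0.160) = −0.160·log₂0.160 − 0.840·log₂0.840 = 0.6343.
C = 1 − 0.6343 = 0.3657 bits per channel use.

0.3657 bits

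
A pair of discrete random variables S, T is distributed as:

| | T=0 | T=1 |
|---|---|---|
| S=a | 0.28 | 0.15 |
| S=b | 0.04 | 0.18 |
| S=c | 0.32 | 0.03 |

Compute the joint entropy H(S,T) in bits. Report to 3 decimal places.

2.234 bits

H(S,T) = −Σ p(x,y)·log₂ p(x,y) over all 6 cells.
  cell (a,0): −0.28·log₂0.28 = 0.5142
  cell (a,1): −0.15·log₂0.15 = 0.4105
  cell (b,0): −0.04·log₂0.04 = 0.1858
  cell (b,1): −0.18·log₂0.18 = 0.4453
  cell (c,0): −0.32·log₂0.32 = 0.5260
  cell (c,1): −0.03·log₂0.03 = 0.1518
Sum = 2.234 bits.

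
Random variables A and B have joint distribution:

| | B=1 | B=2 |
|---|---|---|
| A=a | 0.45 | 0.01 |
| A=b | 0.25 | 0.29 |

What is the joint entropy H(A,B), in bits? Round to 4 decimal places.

1.6027 bits

H(A,B) = −Σ p(x,y)·log₂ p(x,y) over all 4 cells.
  cell (a,1): −0.45·log₂0.45 = 0.51840
  cell (a,2): −0.01·log₂0.01 = 0.06644
  cell (b,1): −0.25·log₂0.25 = 0.50000
  cell (b,2): −0.29·log₂0.29 = 0.51790
Sum = 1.6027 bits.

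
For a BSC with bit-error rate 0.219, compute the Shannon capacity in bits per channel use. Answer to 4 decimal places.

Binary symmetric channel: C = 1 − h₂(ε) where h₂ is the binary entropy function.
h₂(0.219) = −0.219·log₂0.219 − 0.781·log₂0.781 = 0.7583.
C = 1 − 0.7583 = 0.2417 bits per channel use.

0.2417 bits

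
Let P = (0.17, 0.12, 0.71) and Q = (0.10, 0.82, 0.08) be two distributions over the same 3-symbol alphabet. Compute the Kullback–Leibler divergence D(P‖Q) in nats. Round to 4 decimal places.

1.4097 nats

D(P‖Q) = Σ p·ln(p/q).
  0.17·ln(0.17/0.10) = 0.09021
  0.12·ln(0.12/0.82) = -0.23062
  0.71·ln(0.71/0.08) = 1.55010
D(P‖Q) = 1.4097 nats.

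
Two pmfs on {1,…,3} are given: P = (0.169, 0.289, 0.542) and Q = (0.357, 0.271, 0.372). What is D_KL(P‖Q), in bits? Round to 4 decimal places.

0.1388 bits

D(P‖Q) = Σ p·log₂(p/q).
  0.169·log₂(0.169/0.357) = -0.18233
  0.289·log₂(0.289/0.271) = 0.02681
  0.542·log₂(0.542/0.372) = 0.29430
D(P‖Q) = 0.1388 bits.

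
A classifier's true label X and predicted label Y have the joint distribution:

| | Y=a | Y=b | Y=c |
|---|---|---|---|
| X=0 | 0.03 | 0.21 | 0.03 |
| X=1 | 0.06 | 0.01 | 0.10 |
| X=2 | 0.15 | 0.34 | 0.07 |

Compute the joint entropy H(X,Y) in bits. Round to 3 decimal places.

H(X,Y) = −Σ p(x,y)·log₂ p(x,y) over all 9 cells.
  cell (0,a): −0.03·log₂0.03 = 0.1518
  cell (0,b): −0.21·log₂0.21 = 0.4728
  cell (0,c): −0.03·log₂0.03 = 0.1518
  cell (1,a): −0.06·log₂0.06 = 0.2435
  cell (1,b): −0.01·log₂0.01 = 0.0664
  cell (1,c): −0.10·log₂0.10 = 0.3322
  cell (2,a): −0.15·log₂0.15 = 0.4105
  cell (2,b): −0.34·log₂0.34 = 0.5292
  cell (2,c): −0.07·log₂0.07 = 0.2686
Sum = 2.627 bits.

2.627 bits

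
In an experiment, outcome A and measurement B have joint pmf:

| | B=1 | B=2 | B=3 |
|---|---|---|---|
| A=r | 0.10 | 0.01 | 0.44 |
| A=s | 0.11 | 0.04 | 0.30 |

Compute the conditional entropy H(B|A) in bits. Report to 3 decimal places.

0.984 bits

Chain rule: H(B|A) = H(A,B) − H(A).
Marginals: p(A) = (0.5500, 0.4500), p(B) = (0.2100, 0.0500, 0.7400).
H(A,B) = 1.9769 bits; H(A) = 0.9928 bits.
H(B|A) = 1.9769 − 0.9928 = 0.984 bits.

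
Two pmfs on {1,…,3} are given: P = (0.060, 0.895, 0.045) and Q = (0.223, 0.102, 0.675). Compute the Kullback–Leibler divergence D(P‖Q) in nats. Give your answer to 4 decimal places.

1.7432 nats

D(P‖Q) = Σ p·ln(p/q).
  0.060·ln(0.060/0.223) = -0.07877
  0.895·ln(0.895/0.102) = 1.94381
  0.045·ln(0.045/0.675) = -0.12186
D(P‖Q) = 1.7432 nats.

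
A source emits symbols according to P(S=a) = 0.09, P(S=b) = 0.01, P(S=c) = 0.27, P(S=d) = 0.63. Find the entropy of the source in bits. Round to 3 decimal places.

H(S) = −Σ p·log₂ p.
  −(0.09)·log₂(0.09) = 0.3127
  −(0.01)·log₂(0.01) = 0.0664
  −(0.27)·log₂(0.27) = 0.5100
  −(0.63)·log₂(0.63) = 0.4199
Sum: 0.3127 + 0.0664 + 0.5100 + 0.4199 = 1.309 bits.

1.309 bits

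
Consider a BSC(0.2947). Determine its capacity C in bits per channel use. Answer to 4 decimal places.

0.1253 bits

Binary symmetric channel: C = 1 − h₂(ε) where h₂ is the binary entropy function.
h₂(0.2947) = −0.2947·log₂0.2947 − 0.7053·log₂0.7053 = 0.8747.
C = 1 − 0.8747 = 0.1253 bits per channel use.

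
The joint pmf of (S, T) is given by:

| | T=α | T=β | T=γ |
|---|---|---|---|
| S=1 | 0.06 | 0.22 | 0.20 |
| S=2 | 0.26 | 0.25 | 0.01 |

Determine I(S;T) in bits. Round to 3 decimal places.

0.249 bits

Marginals: p(S) = (0.4800, 0.5200), p(T) = (0.3200, 0.4700, 0.2100).
I(S;T) = Σ p(x,y)·log₂[p(x,y)/(p(x)p(y))].
  (1,α): 0.06·log₂(0.3906) = -0.0814
  (1,β): 0.22·log₂(0.9752) = -0.0080
  (1,γ): 0.20·log₂(1.9841) = 0.1977
  (2,α): 0.26·log₂(1.5625) = 0.1674
  (2,β): 0.25·log₂(1.0229) = 0.0082
  (2,γ): 0.01·log₂(0.0916) = -0.0345
Sum = 0.249 bits.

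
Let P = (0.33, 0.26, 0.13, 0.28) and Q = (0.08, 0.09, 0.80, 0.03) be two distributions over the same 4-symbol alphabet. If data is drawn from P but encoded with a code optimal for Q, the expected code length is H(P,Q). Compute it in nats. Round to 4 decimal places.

2.4704 nats

H(P,Q) = −Σ p·ln q.
  −0.33·ln(0.08) = 0.83349
  −0.26·ln(0.09) = 0.62607
  −0.13·ln(0.80) = 0.02901
  −0.28·ln(0.03) = 0.98184
H(P,Q) = 2.4704 nats.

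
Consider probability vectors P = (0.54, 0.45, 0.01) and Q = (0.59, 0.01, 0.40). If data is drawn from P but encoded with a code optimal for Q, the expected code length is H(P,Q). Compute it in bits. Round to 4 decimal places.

H(P,Q) = −Σ p·log₂ q.
  −0.54·log₂(0.59) = 0.41106
  −0.45·log₂(0.01) = 2.98974
  −0.01·log₂(0.40) = 0.01322
H(P,Q) = 3.4140 bits.

3.4140 bits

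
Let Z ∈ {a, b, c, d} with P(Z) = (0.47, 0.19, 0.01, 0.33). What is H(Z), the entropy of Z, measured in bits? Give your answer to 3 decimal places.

H(Z) = −Σ p·log₂ p.
  −(0.47)·log₂(0.47) = 0.5120
  −(0.19)·log₂(0.19) = 0.4552
  −(0.01)·log₂(0.01) = 0.0664
  −(0.33)·log₂(0.33) = 0.5278
Sum: 0.5120 + 0.4552 + 0.0664 + 0.5278 = 1.561 bits.

1.561 bits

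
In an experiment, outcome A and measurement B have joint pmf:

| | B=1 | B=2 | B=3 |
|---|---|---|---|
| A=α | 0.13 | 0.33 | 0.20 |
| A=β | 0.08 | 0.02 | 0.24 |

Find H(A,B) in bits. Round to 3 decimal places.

2.273 bits

H(A,B) = −Σ p(x,y)·log₂ p(x,y) over all 6 cells.
  cell (α,1): −0.13·log₂0.13 = 0.3826
  cell (α,2): −0.33·log₂0.33 = 0.5278
  cell (α,3): −0.20·log₂0.20 = 0.4644
  cell (β,1): −0.08·log₂0.08 = 0.2915
  cell (β,2): −0.02·log₂0.02 = 0.1129
  cell (β,3): −0.24·log₂0.24 = 0.4941
Sum = 2.273 bits.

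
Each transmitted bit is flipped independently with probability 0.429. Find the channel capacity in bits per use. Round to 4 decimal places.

0.0146 bits

Binary symmetric channel: C = 1 − h₂(ε) where h₂ is the binary entropy function.
h₂(0.429) = −0.429·log₂0.429 − 0.571·log₂0.571 = 0.9854.
C = 1 − 0.9854 = 0.0146 bits per channel use.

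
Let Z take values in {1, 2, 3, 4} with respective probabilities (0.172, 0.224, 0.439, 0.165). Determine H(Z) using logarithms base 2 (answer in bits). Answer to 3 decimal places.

1.871 bits

H(Z) = −Σ p·log₂ p.
  −(0.172)·log₂(0.172) = 0.4368
  −(0.224)·log₂(0.224) = 0.4835
  −(0.439)·log₂(0.439) = 0.5214
  −(0.165)·log₂(0.165) = 0.4289
Sum: 0.4368 + 0.4835 + 0.5214 + 0.4289 = 1.871 bits.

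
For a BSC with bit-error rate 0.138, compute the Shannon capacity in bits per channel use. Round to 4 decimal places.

Binary symmetric channel: C = 1 − h₂(ε) where h₂ is the binary entropy function.
h₂(0.138) = −0.138·log₂0.138 − 0.862·log₂0.862 = 0.5790.
C = 1 − 0.5790 = 0.4210 bits per channel use.

0.4210 bits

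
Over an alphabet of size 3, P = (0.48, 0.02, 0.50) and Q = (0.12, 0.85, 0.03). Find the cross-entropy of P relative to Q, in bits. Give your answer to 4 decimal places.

H(P,Q) = −Σ p·log₂ q.
  −0.48·log₂(0.12) = 1.46827
  −0.02·log₂(0.85) = 0.00469
  −0.50·log₂(0.03) = 2.52945
H(P,Q) = 4.0024 bits.

4.0024 bits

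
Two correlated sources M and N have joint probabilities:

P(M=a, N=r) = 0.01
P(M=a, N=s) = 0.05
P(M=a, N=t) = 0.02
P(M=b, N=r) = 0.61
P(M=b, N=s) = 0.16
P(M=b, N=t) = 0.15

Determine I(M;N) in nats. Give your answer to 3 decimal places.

0.051 nats

Marginals: p(M) = (0.0800, 0.9200), p(N) = (0.6200, 0.2100, 0.1700).
I(M;N) = H(M) + H(N) − H(M,N).
H(M) = 0.2788, H(N) = 0.9254, H(M,N) = 1.1534.
I(M;N) = 0.2788 + 0.9254 − 1.1534 = 0.051 nats.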